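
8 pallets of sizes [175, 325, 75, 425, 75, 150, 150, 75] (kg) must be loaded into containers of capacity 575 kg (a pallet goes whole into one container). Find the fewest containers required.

Total = 425 + 325 + 175 + 150 + 150 + 75 + 75 + 75 = 1450 kg.
Lower bound: ⌈1450/575⌉ = 3 containers.
A packing using 3 containers:
  container 1: 425 + 150 = 575
  container 2: 325 + 175 + 75 = 575
  container 3: 150 + 75 + 75 = 300
This matches the lower bound, so 3 is optimal.

3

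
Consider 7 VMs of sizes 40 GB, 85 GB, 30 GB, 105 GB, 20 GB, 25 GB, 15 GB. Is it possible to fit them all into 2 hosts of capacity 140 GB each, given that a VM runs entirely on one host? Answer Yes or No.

No

Total = 320 GB; ⌈320/140⌉ = 3.
At least 3 hosts are required, but only 2 are allowed.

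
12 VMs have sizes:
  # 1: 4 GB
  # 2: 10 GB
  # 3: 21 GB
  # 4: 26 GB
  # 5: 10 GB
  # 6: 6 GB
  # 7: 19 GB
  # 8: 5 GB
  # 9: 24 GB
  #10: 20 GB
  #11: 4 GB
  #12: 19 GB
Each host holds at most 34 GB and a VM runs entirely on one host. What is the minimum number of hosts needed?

6

Total = 26 + 24 + 21 + 20 + 19 + 19 + 10 + 10 + 6 + 5 + 4 + 4 = 168 GB.
Lower bound: ⌈168/34⌉ = 5 hosts.
Also, 6 VMs each exceed 17 GB, and no two of those can share a host, so at least 6 hosts are needed.
A packing using 6 hosts:
  host 1: 26 + 6 = 32
  host 2: 24 + 10 = 34
  host 3: 21 + 10 = 31
  host 4: 20 + 5 + 4 + 4 = 33
  host 5: 19 = 19
  host 6: 19 = 19
This matches the lower bound, so 6 is optimal.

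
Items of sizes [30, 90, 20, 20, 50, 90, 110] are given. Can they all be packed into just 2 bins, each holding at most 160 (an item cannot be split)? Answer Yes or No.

No

Total = 410; ⌈410/160⌉ = 3.
At least 3 bins are required, but only 2 are allowed.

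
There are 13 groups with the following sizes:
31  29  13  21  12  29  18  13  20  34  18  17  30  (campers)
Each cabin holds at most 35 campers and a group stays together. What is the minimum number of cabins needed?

Total = 34 + 31 + 30 + 29 + 29 + 21 + 20 + 18 + 18 + 17 + 13 + 13 + 12 = 285 campers.
Lower bound: ⌈285/35⌉ = 9 cabins.
A packing using 9 cabins:
  cabin 1: 34 = 34
  cabin 2: 31 = 31
  cabin 3: 30 = 30
  cabin 4: 29 = 29
  cabin 5: 29 = 29
  cabin 6: 21 + 13 = 34
  cabin 7: 20 + 13 = 33
  cabin 8: 18 + 17 = 35
  cabin 9: 18 + 12 = 30
This matches the lower bound, so 9 is optimal.

9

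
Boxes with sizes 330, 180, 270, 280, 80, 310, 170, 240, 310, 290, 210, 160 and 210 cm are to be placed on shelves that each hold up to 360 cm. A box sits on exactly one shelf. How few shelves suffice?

11

Total = 330 + 310 + 310 + 290 + 280 + 270 + 240 + 210 + 210 + 180 + 170 + 160 + 80 = 3040 cm.
Lower bound: ⌈3040/360⌉ = 9 shelves.
A packing using 11 shelves:
  shelf 1: 330 = 330
  shelf 2: 310 = 310
  shelf 3: 310 = 310
  shelf 4: 290 = 290
  shelf 5: 280 + 80 = 360
  shelf 6: 270 = 270
  shelf 7: 240 = 240
  shelf 8: 210 = 210
  shelf 9: 210 = 210
  shelf 10: 180 + 170 = 350
  shelf 11: 160 = 160
No arrangement into 10 shelves stays within capacity, so 11 is optimal.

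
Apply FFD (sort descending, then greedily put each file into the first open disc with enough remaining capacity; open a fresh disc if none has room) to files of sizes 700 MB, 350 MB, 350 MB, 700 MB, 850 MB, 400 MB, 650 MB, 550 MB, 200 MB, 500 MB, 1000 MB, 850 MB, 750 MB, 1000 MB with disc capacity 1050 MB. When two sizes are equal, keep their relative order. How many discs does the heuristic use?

9

Sorted descending: 1000, 1000, 850, 850, 750, 700, 700, 650, 550, 500, 400, 350, 350, 200.
  1000 → disc 1 (new)  [load 1000/1050]
  1000 → disc 2 (new)  [load 1000/1050]
  850 → disc 3 (new)  [load 850/1050]
  850 → disc 4 (new)  [load 850/1050]
  750 → disc 5 (new)  [load 750/1050]
  700 → disc 6 (new)  [load 700/1050]
  700 → disc 7 (new)  [load 700/1050]
  650 → disc 8 (new)  [load 650/1050]
  550 → disc 9 (new)  [load 550/1050]
  500 → disc 9  [load 1050/1050]
  400 → disc 8  [load 1050/1050]
  350 → disc 6  [load 1050/1050]
  350 → disc 7  [load 1050/1050]
  200 → disc 3  [load 1050/1050]
9 discs opened.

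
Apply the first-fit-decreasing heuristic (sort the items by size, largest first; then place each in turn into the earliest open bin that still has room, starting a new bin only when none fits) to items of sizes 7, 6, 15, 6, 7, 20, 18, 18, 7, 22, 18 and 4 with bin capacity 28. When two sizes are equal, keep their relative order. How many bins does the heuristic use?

6

Sorted descending: 22, 20, 18, 18, 18, 15, 7, 7, 7, 6, 6, 4.
  22 → bin 1 (new)  [load 22/28]
  20 → bin 2 (new)  [load 20/28]
  18 → bin 3 (new)  [load 18/28]
  18 → bin 4 (new)  [load 18/28]
  18 → bin 5 (new)  [load 18/28]
  15 → bin 6 (new)  [load 15/28]
  7 → bin 2  [load 27/28]
  7 → bin 3  [load 25/28]
  7 → bin 4  [load 25/28]
  6 → bin 1  [load 28/28]
  6 → bin 5  [load 24/28]
  4 → bin 5  [load 28/28]
6 bins opened.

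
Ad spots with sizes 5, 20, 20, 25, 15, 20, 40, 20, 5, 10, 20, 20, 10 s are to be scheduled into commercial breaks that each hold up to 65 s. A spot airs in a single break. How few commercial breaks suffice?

4

Total = 40 + 25 + 20 + 20 + 20 + 20 + 20 + 20 + 15 + 10 + 10 + 5 + 5 = 230 s.
Lower bound: ⌈230/65⌉ = 4 commercial breaks.
A packing using 4 commercial breaks:
  break 1: 40 + 25 = 65
  break 2: 20 + 20 + 20 + 5 = 65
  break 3: 20 + 20 + 20 + 5 = 65
  break 4: 15 + 10 + 10 = 35
This matches the lower bound, so 4 is optimal.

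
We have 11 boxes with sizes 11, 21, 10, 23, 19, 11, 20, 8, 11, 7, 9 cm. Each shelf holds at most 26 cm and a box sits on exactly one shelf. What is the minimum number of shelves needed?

Total = 23 + 21 + 20 + 19 + 11 + 11 + 11 + 10 + 9 + 8 + 7 = 150 cm.
Lower bound: ⌈150/26⌉ = 6 shelves.
A packing using 7 shelves:
  shelf 1: 23 = 23
  shelf 2: 21 = 21
  shelf 3: 20 = 20
  shelf 4: 19 + 7 = 26
  shelf 5: 11 + 11 = 22
  shelf 6: 11 + 10 = 21
  shelf 7: 9 + 8 = 17
No arrangement into 6 shelves stays within capacity, so 7 is optimal.

7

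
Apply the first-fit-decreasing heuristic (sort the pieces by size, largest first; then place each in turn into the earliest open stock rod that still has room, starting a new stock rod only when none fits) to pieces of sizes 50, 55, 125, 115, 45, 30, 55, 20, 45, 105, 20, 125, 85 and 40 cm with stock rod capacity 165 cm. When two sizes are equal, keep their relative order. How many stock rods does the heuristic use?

Sorted descending: 125, 125, 115, 105, 85, 55, 55, 50, 45, 45, 40, 30, 20, 20.
  125 → stock rod 1 (new)  [load 125/165]
  125 → stock rod 2 (new)  [load 125/165]
  115 → stock rod 3 (new)  [load 115/165]
  105 → stock rod 4 (new)  [load 105/165]
  85 → stock rod 5 (new)  [load 85/165]
  55 → stock rod 4  [load 160/165]
  55 → stock rod 5  [load 140/165]
  50 → stock rod 3  [load 165/165]
  45 → stock rod 6 (new)  [load 45/165]
  45 → stock rod 6  [load 90/165]
  40 → stock rod 1  [load 165/165]
  30 → stock rod 2  [load 155/165]
  20 → stock rod 5  [load 160/165]
  20 → stock rod 6  [load 110/165]
6 stock rods opened.

6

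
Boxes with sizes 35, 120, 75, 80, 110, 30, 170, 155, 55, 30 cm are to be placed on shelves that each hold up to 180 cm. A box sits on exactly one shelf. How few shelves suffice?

Total = 170 + 155 + 120 + 110 + 80 + 75 + 55 + 35 + 30 + 30 = 860 cm.
Lower bound: ⌈860/180⌉ = 5 shelves.
A packing using 6 shelves:
  shelf 1: 170 = 170
  shelf 2: 155 = 155
  shelf 3: 120 + 55 = 175
  shelf 4: 110 + 35 + 30 = 175
  shelf 5: 80 + 75 = 155
  shelf 6: 30 = 30
No arrangement into 5 shelves stays within capacity, so 6 is optimal.

6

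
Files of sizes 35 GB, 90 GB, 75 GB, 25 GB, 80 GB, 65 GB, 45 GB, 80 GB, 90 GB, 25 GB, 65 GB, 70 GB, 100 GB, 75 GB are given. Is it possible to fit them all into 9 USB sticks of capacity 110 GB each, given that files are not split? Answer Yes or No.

Total = 920 GB; ⌈920/110⌉ = 9.
10 files each exceed half the capacity and cannot share a USB stick, forcing at least 10 USB sticks.
At least 10 USB sticks are required, but only 9 are allowed.

No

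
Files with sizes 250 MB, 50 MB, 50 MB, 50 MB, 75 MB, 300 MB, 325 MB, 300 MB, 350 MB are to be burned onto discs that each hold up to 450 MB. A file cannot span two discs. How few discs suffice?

5

Total = 350 + 325 + 300 + 300 + 250 + 75 + 50 + 50 + 50 = 1750 MB.
Lower bound: ⌈1750/450⌉ = 4 discs.
Also, 5 files each exceed 225 MB, and no two of those can share a disc, so at least 5 discs are needed.
A packing using 5 discs:
  disc 1: 350 + 75 = 425
  disc 2: 325 + 50 + 50 = 425
  disc 3: 300 + 50 = 350
  disc 4: 300 = 300
  disc 5: 250 = 250
This matches the lower bound, so 5 is optimal.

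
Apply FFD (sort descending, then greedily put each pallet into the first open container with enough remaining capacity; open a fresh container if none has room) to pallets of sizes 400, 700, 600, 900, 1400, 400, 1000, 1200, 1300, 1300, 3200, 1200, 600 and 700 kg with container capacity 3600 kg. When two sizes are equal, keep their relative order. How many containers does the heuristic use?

Sorted descending: 3200, 1400, 1300, 1300, 1200, 1200, 1000, 900, 700, 700, 600, 600, 400, 400.
  3200 → container 1 (new)  [load 3200/3600]
  1400 → container 2 (new)  [load 1400/3600]
  1300 → container 2  [load 2700/3600]
  1300 → container 3 (new)  [load 1300/3600]
  1200 → container 3  [load 2500/3600]
  1200 → container 4 (new)  [load 1200/3600]
  1000 → container 3  [load 3500/3600]
  900 → container 2  [load 3600/3600]
  700 → container 4  [load 1900/3600]
  700 → container 4  [load 2600/3600]
  600 → container 4  [load 3200/3600]
  600 → container 5 (new)  [load 600/3600]
  400 → container 1  [load 3600/3600]
  400 → container 4  [load 3600/3600]
5 containers opened.

5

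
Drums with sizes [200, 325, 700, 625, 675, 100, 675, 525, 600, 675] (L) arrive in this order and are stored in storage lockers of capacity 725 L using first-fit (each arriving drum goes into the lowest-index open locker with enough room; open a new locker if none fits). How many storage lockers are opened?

8

  200 → locker 1 (new)  [load 200/725]
  325 → locker 1  [load 525/725]
  700 → locker 2 (new)  [load 700/725]
  625 → locker 3 (new)  [load 625/725]
  675 → locker 4 (new)  [load 675/725]
  100 → locker 1  [load 625/725]
  675 → locker 5 (new)  [load 675/725]
  525 → locker 6 (new)  [load 525/725]
  600 → locker 7 (new)  [load 600/725]
  675 → locker 8 (new)  [load 675/725]
8 storage lockers opened.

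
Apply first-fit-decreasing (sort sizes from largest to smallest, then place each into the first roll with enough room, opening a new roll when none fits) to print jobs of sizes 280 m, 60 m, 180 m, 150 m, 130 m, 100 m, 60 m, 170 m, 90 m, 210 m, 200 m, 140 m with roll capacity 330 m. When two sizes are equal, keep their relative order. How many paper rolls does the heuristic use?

6

Sorted descending: 280, 210, 200, 180, 170, 150, 140, 130, 100, 90, 60, 60.
  280 → roll 1 (new)  [load 280/330]
  210 → roll 2 (new)  [load 210/330]
  200 → roll 3 (new)  [load 200/330]
  180 → roll 4 (new)  [load 180/330]
  170 → roll 5 (new)  [load 170/330]
  150 → roll 4  [load 330/330]
  140 → roll 5  [load 310/330]
  130 → roll 3  [load 330/330]
  100 → roll 2  [load 310/330]
  90 → roll 6 (new)  [load 90/330]
  60 → roll 6  [load 150/330]
  60 → roll 6  [load 210/330]
6 paper rolls opened.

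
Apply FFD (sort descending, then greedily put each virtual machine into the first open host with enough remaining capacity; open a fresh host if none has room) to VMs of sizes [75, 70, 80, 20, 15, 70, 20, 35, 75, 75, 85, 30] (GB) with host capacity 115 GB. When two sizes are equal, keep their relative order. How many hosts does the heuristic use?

Sorted descending: 85, 80, 75, 75, 75, 70, 70, 35, 30, 20, 20, 15.
  85 → host 1 (new)  [load 85/115]
  80 → host 2 (new)  [load 80/115]
  75 → host 3 (new)  [load 75/115]
  75 → host 4 (new)  [load 75/115]
  75 → host 5 (new)  [load 75/115]
  70 → host 6 (new)  [load 70/115]
  70 → host 7 (new)  [load 70/115]
  35 → host 2  [load 115/115]
  30 → host 1  [load 115/115]
  20 → host 3  [load 95/115]
  20 → host 3  [load 115/115]
  15 → host 4  [load 90/115]
7 hosts opened.

7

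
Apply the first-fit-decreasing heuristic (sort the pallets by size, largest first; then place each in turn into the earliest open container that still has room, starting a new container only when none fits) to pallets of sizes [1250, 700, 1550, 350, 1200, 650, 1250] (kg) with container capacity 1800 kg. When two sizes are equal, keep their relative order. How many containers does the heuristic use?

Sorted descending: 1550, 1250, 1250, 1200, 700, 650, 350.
  1550 → container 1 (new)  [load 1550/1800]
  1250 → container 2 (new)  [load 1250/1800]
  1250 → container 3 (new)  [load 1250/1800]
  1200 → container 4 (new)  [load 1200/1800]
  700 → container 5 (new)  [load 700/1800]
  650 → container 5  [load 1350/1800]
  350 → container 2  [load 1600/1800]
5 containers opened.

5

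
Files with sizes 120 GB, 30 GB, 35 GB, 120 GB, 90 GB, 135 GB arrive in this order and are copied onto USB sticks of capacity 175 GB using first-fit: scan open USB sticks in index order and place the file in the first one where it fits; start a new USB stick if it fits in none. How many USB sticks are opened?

4

  120 → USB stick 1 (new)  [load 120/175]
  30 → USB stick 1  [load 150/175]
  35 → USB stick 2 (new)  [load 35/175]
  120 → USB stick 2  [load 155/175]
  90 → USB stick 3 (new)  [load 90/175]
  135 → USB stick 4 (new)  [load 135/175]
4 USB sticks opened.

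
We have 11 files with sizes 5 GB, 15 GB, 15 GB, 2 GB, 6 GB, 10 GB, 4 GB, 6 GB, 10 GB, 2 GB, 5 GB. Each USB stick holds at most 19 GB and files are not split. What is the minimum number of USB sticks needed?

Total = 15 + 15 + 10 + 10 + 6 + 6 + 5 + 5 + 4 + 2 + 2 = 80 GB.
Lower bound: ⌈80/19⌉ = 5 USB sticks.
A packing using 5 USB sticks:
  USB stick 1: 15 + 4 = 19
  USB stick 2: 15 + 2 + 2 = 19
  USB stick 3: 10 + 6 = 16
  USB stick 4: 10 + 6 = 16
  USB stick 5: 5 + 5 = 10
This matches the lower bound, so 5 is optimal.

5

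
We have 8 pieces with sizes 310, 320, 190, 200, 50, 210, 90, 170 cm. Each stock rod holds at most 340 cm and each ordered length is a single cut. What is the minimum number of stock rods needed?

Total = 320 + 310 + 210 + 200 + 190 + 170 + 90 + 50 = 1540 cm.
Lower bound: ⌈1540/340⌉ = 5 stock rods.
A packing using 6 stock rods:
  stock rod 1: 320 = 320
  stock rod 2: 310 = 310
  stock rod 3: 210 + 90 = 300
  stock rod 4: 200 + 50 = 250
  stock rod 5: 190 = 190
  stock rod 6: 170 = 170
No arrangement into 5 stock rods stays within capacity, so 6 is optimal.

6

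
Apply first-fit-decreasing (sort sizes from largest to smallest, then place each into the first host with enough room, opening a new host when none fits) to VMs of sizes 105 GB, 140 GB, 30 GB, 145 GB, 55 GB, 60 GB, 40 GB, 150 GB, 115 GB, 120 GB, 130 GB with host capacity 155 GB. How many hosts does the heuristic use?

8

Sorted descending: 150, 145, 140, 130, 120, 115, 105, 60, 55, 40, 30.
  150 → host 1 (new)  [load 150/155]
  145 → host 2 (new)  [load 145/155]
  140 → host 3 (new)  [load 140/155]
  130 → host 4 (new)  [load 130/155]
  120 → host 5 (new)  [load 120/155]
  115 → host 6 (new)  [load 115/155]
  105 → host 7 (new)  [load 105/155]
  60 → host 8 (new)  [load 60/155]
  55 → host 8  [load 115/155]
  40 → host 6  [load 155/155]
  30 → host 5  [load 150/155]
8 hosts opened.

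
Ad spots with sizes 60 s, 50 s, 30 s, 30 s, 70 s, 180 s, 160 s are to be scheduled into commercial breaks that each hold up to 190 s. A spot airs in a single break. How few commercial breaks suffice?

4

Total = 180 + 160 + 70 + 60 + 50 + 30 + 30 = 580 s.
Lower bound: ⌈580/190⌉ = 4 commercial breaks.
A packing using 4 commercial breaks:
  break 1: 180 = 180
  break 2: 160 + 30 = 190
  break 3: 70 + 60 + 50 = 180
  break 4: 30 = 30
This matches the lower bound, so 4 is optimal.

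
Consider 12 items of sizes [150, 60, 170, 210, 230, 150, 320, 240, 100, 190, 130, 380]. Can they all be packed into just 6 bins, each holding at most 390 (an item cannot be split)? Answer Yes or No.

No

Total = 2330; ⌈2330/390⌉ = 6.
The bound of 6 does not rule out 6, but exhaustive search shows no assignment into 6 bins of capacity 390 exists — the minimum is 7.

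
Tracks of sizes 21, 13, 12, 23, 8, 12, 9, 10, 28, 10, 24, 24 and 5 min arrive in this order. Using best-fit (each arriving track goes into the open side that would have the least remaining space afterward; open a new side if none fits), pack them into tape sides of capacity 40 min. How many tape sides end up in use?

  21 → side 1 (new)  [load 21/40]
  13 → side 1  [load 34/40]
  12 → side 2 (new)  [load 12/40]
  23 → side 2  [load 35/40]
  8 → side 3 (new)  [load 8/40]
  12 → side 3  [load 20/40]
  9 → side 3  [load 29/40]
  10 → side 3  [load 39/40]
  28 → side 4 (new)  [load 28/40]
  10 → side 4  [load 38/40]
  24 → side 5 (new)  [load 24/40]
  24 → side 6 (new)  [load 24/40]
  5 → side 2  [load 40/40]
6 tape sides opened.

6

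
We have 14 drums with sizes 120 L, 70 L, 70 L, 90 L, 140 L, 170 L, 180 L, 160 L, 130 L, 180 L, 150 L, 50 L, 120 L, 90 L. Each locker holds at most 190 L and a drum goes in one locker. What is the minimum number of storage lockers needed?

10

Total = 180 + 180 + 170 + 160 + 150 + 140 + 130 + 120 + 120 + 90 + 90 + 70 + 70 + 50 = 1720 L.
Lower bound: ⌈1720/190⌉ = 10 storage lockers.
A packing using 10 storage lockers:
  locker 1: 180 = 180
  locker 2: 180 = 180
  locker 3: 170 = 170
  locker 4: 160 = 160
  locker 5: 150 = 150
  locker 6: 140 + 50 = 190
  locker 7: 130 = 130
  locker 8: 120 + 70 = 190
  locker 9: 120 + 70 = 190
  locker 10: 90 + 90 = 180
This matches the lower bound, so 10 is optimal.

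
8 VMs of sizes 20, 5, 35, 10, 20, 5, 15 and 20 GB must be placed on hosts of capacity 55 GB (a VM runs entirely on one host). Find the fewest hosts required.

3

Total = 35 + 20 + 20 + 20 + 15 + 10 + 5 + 5 = 130 GB.
Lower bound: ⌈130/55⌉ = 3 hosts.
A packing using 3 hosts:
  host 1: 35 + 20 = 55
  host 2: 20 + 20 + 15 = 55
  host 3: 10 + 5 + 5 = 20
This matches the lower bound, so 3 is optimal.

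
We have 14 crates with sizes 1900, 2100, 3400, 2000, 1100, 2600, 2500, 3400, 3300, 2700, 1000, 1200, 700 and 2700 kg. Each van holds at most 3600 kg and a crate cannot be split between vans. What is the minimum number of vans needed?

10

Total = 3400 + 3400 + 3300 + 2700 + 2700 + 2600 + 2500 + 2100 + 2000 + 1900 + 1200 + 1100 + 1000 + 700 = 30600 kg.
Lower bound: ⌈30600/3600⌉ = 9 vans.
Also, 10 crates each exceed 1800 kg, and no two of those can share a van, so at least 10 vans are needed.
A packing using 10 vans:
  van 1: 3400 = 3400
  van 2: 3400 = 3400
  van 3: 3300 = 3300
  van 4: 2700 + 700 = 3400
  van 5: 2700 = 2700
  van 6: 2600 + 1000 = 3600
  van 7: 2500 + 1100 = 3600
  van 8: 2100 + 1200 = 3300
  van 9: 2000 = 2000
  van 10: 1900 = 1900
This matches the lower bound, so 10 is optimal.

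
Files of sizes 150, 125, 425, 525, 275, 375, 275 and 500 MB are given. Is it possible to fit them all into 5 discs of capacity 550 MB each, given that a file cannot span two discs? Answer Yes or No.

A valid assignment using 5 discs:
  disc 1: 525 = 525
  disc 2: 500 = 500
  disc 3: 425 + 125 = 550
  disc 4: 375 + 150 = 525
  disc 5: 275 + 275 = 550
Every load is within 550 MB, so 5 discs suffice.

Yes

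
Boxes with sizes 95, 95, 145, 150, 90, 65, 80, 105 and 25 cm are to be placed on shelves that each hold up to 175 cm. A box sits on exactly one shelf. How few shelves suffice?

6

Total = 150 + 145 + 105 + 95 + 95 + 90 + 80 + 65 + 25 = 850 cm.
Lower bound: ⌈850/175⌉ = 5 shelves.
Also, 6 boxes each exceed 175/2 cm, and no two of those can share a shelf, so at least 6 shelves are needed.
A packing using 6 shelves:
  shelf 1: 150 + 25 = 175
  shelf 2: 145 = 145
  shelf 3: 105 + 65 = 170
  shelf 4: 95 + 80 = 175
  shelf 5: 95 = 95
  shelf 6: 90 = 90
This matches the lower bound, so 6 is optimal.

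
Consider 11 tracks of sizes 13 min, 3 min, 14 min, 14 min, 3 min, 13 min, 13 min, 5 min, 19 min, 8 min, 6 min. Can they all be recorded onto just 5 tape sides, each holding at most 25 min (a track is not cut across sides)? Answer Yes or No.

Total = 111 min; ⌈111/25⌉ = 5.
6 tracks each exceed half the capacity and cannot share a side, forcing at least 6 tape sides.
At least 6 tape sides are required, but only 5 are allowed.

No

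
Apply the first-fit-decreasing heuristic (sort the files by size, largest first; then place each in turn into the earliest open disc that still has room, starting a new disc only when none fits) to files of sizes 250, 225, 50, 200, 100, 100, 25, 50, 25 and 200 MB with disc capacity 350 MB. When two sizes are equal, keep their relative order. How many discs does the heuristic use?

Sorted descending: 250, 225, 200, 200, 100, 100, 50, 50, 25, 25.
  250 → disc 1 (new)  [load 250/350]
  225 → disc 2 (new)  [load 225/350]
  200 → disc 3 (new)  [load 200/350]
  200 → disc 4 (new)  [load 200/350]
  100 → disc 1  [load 350/350]
  100 → disc 2  [load 325/350]
  50 → disc 3  [load 250/350]
  50 → disc 3  [load 300/350]
  25 → disc 2  [load 350/350]
  25 → disc 3  [load 325/350]
4 discs opened.

4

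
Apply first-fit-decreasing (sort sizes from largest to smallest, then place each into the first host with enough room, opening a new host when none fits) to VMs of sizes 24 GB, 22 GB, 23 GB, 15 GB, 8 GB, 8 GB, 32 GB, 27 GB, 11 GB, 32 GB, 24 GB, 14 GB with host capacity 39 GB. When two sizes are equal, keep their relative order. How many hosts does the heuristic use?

Sorted descending: 32, 32, 27, 24, 24, 23, 22, 15, 14, 11, 8, 8.
  32 → host 1 (new)  [load 32/39]
  32 → host 2 (new)  [load 32/39]
  27 → host 3 (new)  [load 27/39]
  24 → host 4 (new)  [load 24/39]
  24 → host 5 (new)  [load 24/39]
  23 → host 6 (new)  [load 23/39]
  22 → host 7 (new)  [load 22/39]
  15 → host 4  [load 39/39]
  14 → host 5  [load 38/39]
  11 → host 3  [load 38/39]
  8 → host 6  [load 31/39]
  8 → host 6  [load 39/39]
7 hosts opened.

7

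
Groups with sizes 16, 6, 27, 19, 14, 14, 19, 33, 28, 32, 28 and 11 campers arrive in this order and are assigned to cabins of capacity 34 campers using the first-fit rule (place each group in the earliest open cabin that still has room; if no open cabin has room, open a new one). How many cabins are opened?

8

  16 → cabin 1 (new)  [load 16/34]
  6 → cabin 1  [load 22/34]
  27 → cabin 2 (new)  [load 27/34]
  19 → cabin 3 (new)  [load 19/34]
  14 → cabin 3  [load 33/34]
  14 → cabin 4 (new)  [load 14/34]
  19 → cabin 4  [load 33/34]
  33 → cabin 5 (new)  [load 33/34]
  28 → cabin 6 (new)  [load 28/34]
  32 → cabin 7 (new)  [load 32/34]
  28 → cabin 8 (new)  [load 28/34]
  11 → cabin 1  [load 33/34]
8 cabins opened.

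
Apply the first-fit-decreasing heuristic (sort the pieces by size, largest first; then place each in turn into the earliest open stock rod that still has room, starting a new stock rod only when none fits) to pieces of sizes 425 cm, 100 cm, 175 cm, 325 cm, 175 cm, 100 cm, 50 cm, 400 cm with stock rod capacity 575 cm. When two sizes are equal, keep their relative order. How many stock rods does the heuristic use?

4

Sorted descending: 425, 400, 325, 175, 175, 100, 100, 50.
  425 → stock rod 1 (new)  [load 425/575]
  400 → stock rod 2 (new)  [load 400/575]
  325 → stock rod 3 (new)  [load 325/575]
  175 → stock rod 2  [load 575/575]
  175 → stock rod 3  [load 500/575]
  100 → stock rod 1  [load 525/575]
  100 → stock rod 4 (new)  [load 100/575]
  50 → stock rod 1  [load 575/575]
4 stock rods opened.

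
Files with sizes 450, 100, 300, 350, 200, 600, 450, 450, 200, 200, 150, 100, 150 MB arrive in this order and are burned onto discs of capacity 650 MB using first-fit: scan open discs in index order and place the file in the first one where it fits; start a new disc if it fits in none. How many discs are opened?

  450 → disc 1 (new)  [load 450/650]
  100 → disc 1  [load 550/650]
  300 → disc 2 (new)  [load 300/650]
  350 → disc 2  [load 650/650]
  200 → disc 3 (new)  [load 200/650]
  600 → disc 4 (new)  [load 600/650]
  450 → disc 3  [load 650/650]
  450 → disc 5 (new)  [load 450/650]
  200 → disc 5  [load 650/650]
  200 → disc 6 (new)  [load 200/650]
  150 → disc 6  [load 350/650]
  100 → disc 1  [load 650/650]
  150 → disc 6  [load 500/650]
6 discs opened.

6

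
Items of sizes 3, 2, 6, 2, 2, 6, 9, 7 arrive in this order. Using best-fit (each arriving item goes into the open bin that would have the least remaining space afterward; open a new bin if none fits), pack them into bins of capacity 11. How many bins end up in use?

  3 → bin 1 (new)  [load 3/11]
  2 → bin 1  [load 5/11]
  6 → bin 1  [load 11/11]
  2 → bin 2 (new)  [load 2/11]
  2 → bin 2  [load 4/11]
  6 → bin 2  [load 10/11]
  9 → bin 3 (new)  [load 9/11]
  7 → bin 4 (new)  [load 7/11]
4 bins opened.

4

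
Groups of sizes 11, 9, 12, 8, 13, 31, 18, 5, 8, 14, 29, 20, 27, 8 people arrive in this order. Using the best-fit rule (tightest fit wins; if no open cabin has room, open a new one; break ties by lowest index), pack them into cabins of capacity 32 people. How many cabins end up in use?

8

  11 → cabin 1 (new)  [load 11/32]
  9 → cabin 1  [load 20/32]
  12 → cabin 1  [load 32/32]
  8 → cabin 2 (new)  [load 8/32]
  13 → cabin 2  [load 21/32]
  31 → cabin 3 (new)  [load 31/32]
  18 → cabin 4 (new)  [load 18/32]
  5 → cabin 2  [load 26/32]
  8 → cabin 4  [load 26/32]
  14 → cabin 5 (new)  [load 14/32]
  29 → cabin 6 (new)  [load 29/32]
  20 → cabin 7 (new)  [load 20/32]
  27 → cabin 8 (new)  [load 27/32]
  8 → cabin 7  [load 28/32]
8 cabins opened.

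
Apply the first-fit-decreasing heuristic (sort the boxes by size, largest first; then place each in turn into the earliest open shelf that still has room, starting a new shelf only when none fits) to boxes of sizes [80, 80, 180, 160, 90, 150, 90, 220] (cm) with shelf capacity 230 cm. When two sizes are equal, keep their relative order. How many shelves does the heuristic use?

6

Sorted descending: 220, 180, 160, 150, 90, 90, 80, 80.
  220 → shelf 1 (new)  [load 220/230]
  180 → shelf 2 (new)  [load 180/230]
  160 → shelf 3 (new)  [load 160/230]
  150 → shelf 4 (new)  [load 150/230]
  90 → shelf 5 (new)  [load 90/230]
  90 → shelf 5  [load 180/230]
  80 → shelf 4  [load 230/230]
  80 → shelf 6 (new)  [load 80/230]
6 shelves opened.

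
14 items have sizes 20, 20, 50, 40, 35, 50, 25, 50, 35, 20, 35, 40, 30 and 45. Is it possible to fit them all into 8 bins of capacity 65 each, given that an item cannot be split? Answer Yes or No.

Total = 495; ⌈495/65⌉ = 8.
9 items each exceed half the capacity and cannot share a bin, forcing at least 9 bins.
At least 9 bins are required, but only 8 are allowed.

No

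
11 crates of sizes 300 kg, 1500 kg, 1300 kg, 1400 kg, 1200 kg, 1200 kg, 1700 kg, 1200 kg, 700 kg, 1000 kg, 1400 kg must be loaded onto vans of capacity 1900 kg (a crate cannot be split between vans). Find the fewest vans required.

9

Total = 1700 + 1500 + 1400 + 1400 + 1300 + 1200 + 1200 + 1200 + 1000 + 700 + 300 = 12900 kg.
Lower bound: ⌈12900/1900⌉ = 7 vans.
Also, 9 crates each exceed 950 kg, and no two of those can share a van, so at least 9 vans are needed.
A packing using 9 vans:
  van 1: 1700 = 1700
  van 2: 1500 + 300 = 1800
  van 3: 1400 = 1400
  van 4: 1400 = 1400
  van 5: 1300 = 1300
  van 6: 1200 + 700 = 1900
  van 7: 1200 = 1200
  van 8: 1200 = 1200
  van 9: 1000 = 1000
This matches the lower bound, so 9 is optimal.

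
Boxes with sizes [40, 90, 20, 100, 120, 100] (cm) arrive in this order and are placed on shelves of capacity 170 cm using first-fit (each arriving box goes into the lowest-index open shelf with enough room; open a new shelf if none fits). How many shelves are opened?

4

  40 → shelf 1 (new)  [load 40/170]
  90 → shelf 1  [load 130/170]
  20 → shelf 1  [load 150/170]
  100 → shelf 2 (new)  [load 100/170]
  120 → shelf 3 (new)  [load 120/170]
  100 → shelf 4 (new)  [load 100/170]
4 shelves opened.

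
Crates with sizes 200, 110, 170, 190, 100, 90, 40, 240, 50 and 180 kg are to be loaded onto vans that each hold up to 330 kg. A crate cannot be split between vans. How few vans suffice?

5

Total = 240 + 200 + 190 + 180 + 170 + 110 + 100 + 90 + 50 + 40 = 1370 kg.
Lower bound: ⌈1370/330⌉ = 5 vans.
A packing using 5 vans:
  van 1: 240 + 90 = 330
  van 2: 200 + 110 = 310
  van 3: 190 + 100 + 40 = 330
  van 4: 180 + 50 = 230
  van 5: 170 = 170
This matches the lower bound, so 5 is optimal.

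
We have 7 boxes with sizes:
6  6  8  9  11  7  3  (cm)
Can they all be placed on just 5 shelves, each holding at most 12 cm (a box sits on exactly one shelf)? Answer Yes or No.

A valid assignment using 5 shelves:
  shelf 1: 11 = 11
  shelf 2: 9 + 3 = 12
  shelf 3: 8 = 8
  shelf 4: 7 = 7
  shelf 5: 6 + 6 = 12
Every load is within 12 cm, so 5 shelves suffice.

Yes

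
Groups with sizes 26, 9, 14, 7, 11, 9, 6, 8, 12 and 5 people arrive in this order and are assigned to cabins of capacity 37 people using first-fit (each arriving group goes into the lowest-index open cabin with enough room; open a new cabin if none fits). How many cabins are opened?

  26 → cabin 1 (new)  [load 26/37]
  9 → cabin 1  [load 35/37]
  14 → cabin 2 (new)  [load 14/37]
  7 → cabin 2  [load 21/37]
  11 → cabin 2  [load 32/37]
  9 → cabin 3 (new)  [load 9/37]
  6 → cabin 3  [load 15/37]
  8 → cabin 3  [load 23/37]
  12 → cabin 3  [load 35/37]
  5 → cabin 2  [load 37/37]
3 cabins opened.

3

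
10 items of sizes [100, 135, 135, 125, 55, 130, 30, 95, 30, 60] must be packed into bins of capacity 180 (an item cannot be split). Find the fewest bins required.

6

Total = 135 + 135 + 130 + 125 + 100 + 95 + 60 + 55 + 30 + 30 = 895.
Lower bound: ⌈895/180⌉ = 5 bins.
Also, 6 items each exceed 90, and no two of those can share a bin, so at least 6 bins are needed.
A packing using 6 bins:
  bin 1: 135 + 30 = 165
  bin 2: 135 + 30 = 165
  bin 3: 130 = 130
  bin 4: 125 + 55 = 180
  bin 5: 100 + 60 = 160
  bin 6: 95 = 95
This matches the lower bound, so 6 is optimal.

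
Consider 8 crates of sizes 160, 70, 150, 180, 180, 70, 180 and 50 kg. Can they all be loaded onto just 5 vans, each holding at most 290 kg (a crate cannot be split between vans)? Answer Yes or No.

A valid assignment using 5 vans:
  van 1: 180 + 70 = 250
  van 2: 180 + 70 = 250
  van 3: 180 + 50 = 230
  van 4: 160 = 160
  van 5: 150 = 150
Every load is within 290 kg, so 5 vans suffice.

Yes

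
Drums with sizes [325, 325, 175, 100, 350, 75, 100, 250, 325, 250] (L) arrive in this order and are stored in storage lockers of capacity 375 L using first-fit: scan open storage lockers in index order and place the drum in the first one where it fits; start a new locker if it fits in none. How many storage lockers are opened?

7

  325 → locker 1 (new)  [load 325/375]
  325 → locker 2 (new)  [load 325/375]
  175 → locker 3 (new)  [load 175/375]
  100 → locker 3  [load 275/375]
  350 → locker 4 (new)  [load 350/375]
  75 → locker 3  [load 350/375]
  100 → locker 5 (new)  [load 100/375]
  250 → locker 5  [load 350/375]
  325 → locker 6 (new)  [load 325/375]
  250 → locker 7 (new)  [load 250/375]
7 storage lockers opened.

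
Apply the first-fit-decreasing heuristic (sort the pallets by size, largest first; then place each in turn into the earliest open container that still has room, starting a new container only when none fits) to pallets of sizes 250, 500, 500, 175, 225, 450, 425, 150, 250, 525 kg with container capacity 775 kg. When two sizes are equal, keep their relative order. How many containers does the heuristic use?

Sorted descending: 525, 500, 500, 450, 425, 250, 250, 225, 175, 150.
  525 → container 1 (new)  [load 525/775]
  500 → container 2 (new)  [load 500/775]
  500 → container 3 (new)  [load 500/775]
  450 → container 4 (new)  [load 450/775]
  425 → container 5 (new)  [load 425/775]
  250 → container 1  [load 775/775]
  250 → container 2  [load 750/775]
  225 → container 3  [load 725/775]
  175 → container 4  [load 625/775]
  150 → container 4  [load 775/775]
5 containers opened.

5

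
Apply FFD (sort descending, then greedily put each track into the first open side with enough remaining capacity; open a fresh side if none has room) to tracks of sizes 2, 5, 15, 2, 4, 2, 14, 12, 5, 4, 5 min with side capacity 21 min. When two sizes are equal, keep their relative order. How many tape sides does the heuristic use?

4

Sorted descending: 15, 14, 12, 5, 5, 5, 4, 4, 2, 2, 2.
  15 → side 1 (new)  [load 15/21]
  14 → side 2 (new)  [load 14/21]
  12 → side 3 (new)  [load 12/21]
  5 → side 1  [load 20/21]
  5 → side 2  [load 19/21]
  5 → side 3  [load 17/21]
  4 → side 3  [load 21/21]
  4 → side 4 (new)  [load 4/21]
  2 → side 2  [load 21/21]
  2 → side 4  [load 6/21]
  2 → side 4  [load 8/21]
4 tape sides opened.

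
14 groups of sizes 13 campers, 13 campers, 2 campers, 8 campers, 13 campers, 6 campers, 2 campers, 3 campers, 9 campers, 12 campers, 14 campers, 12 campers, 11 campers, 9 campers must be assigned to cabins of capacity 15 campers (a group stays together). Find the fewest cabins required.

10

Total = 14 + 13 + 13 + 13 + 12 + 12 + 11 + 9 + 9 + 8 + 6 + 3 + 2 + 2 = 127 campers.
Lower bound: ⌈127/15⌉ = 9 cabins.
Also, 10 groups each exceed 15/2 campers, and no two of those can share a cabin, so at least 10 cabins are needed.
A packing using 10 cabins:
  cabin 1: 14 = 14
  cabin 2: 13 + 2 = 15
  cabin 3: 13 + 2 = 15
  cabin 4: 13 = 13
  cabin 5: 12 + 3 = 15
  cabin 6: 12 = 12
  cabin 7: 11 = 11
  cabin 8: 9 + 6 = 15
  cabin 9: 9 = 9
  cabin 10: 8 = 8
This matches the lower bound, so 10 is optimal.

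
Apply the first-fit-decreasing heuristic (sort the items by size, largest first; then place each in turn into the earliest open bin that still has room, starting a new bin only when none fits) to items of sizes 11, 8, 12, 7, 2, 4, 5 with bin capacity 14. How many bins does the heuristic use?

Sorted descending: 12, 11, 8, 7, 5, 4, 2.
  12 → bin 1 (new)  [load 12/14]
  11 → bin 2 (new)  [load 11/14]
  8 → bin 3 (new)  [load 8/14]
  7 → bin 4 (new)  [load 7/14]
  5 → bin 3  [load 13/14]
  4 → bin 4  [load 11/14]
  2 → bin 1  [load 14/14]
4 bins opened.

4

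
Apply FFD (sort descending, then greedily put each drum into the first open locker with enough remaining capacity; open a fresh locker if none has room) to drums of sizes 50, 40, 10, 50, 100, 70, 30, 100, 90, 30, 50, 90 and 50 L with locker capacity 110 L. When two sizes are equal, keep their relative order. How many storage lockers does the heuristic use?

8

Sorted descending: 100, 100, 90, 90, 70, 50, 50, 50, 50, 40, 30, 30, 10.
  100 → locker 1 (new)  [load 100/110]
  100 → locker 2 (new)  [load 100/110]
  90 → locker 3 (new)  [load 90/110]
  90 → locker 4 (new)  [load 90/110]
  70 → locker 5 (new)  [load 70/110]
  50 → locker 6 (new)  [load 50/110]
  50 → locker 6  [load 100/110]
  50 → locker 7 (new)  [load 50/110]
  50 → locker 7  [load 100/110]
  40 → locker 5  [load 110/110]
  30 → locker 8 (new)  [load 30/110]
  30 → locker 8  [load 60/110]
  10 → locker 1  [load 110/110]
8 storage lockers opened.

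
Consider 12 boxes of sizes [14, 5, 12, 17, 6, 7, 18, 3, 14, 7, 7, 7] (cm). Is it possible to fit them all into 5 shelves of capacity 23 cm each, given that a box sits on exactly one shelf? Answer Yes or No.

Total = 117 cm; ⌈117/23⌉ = 6.
At least 6 shelves are required, but only 5 are allowed.

No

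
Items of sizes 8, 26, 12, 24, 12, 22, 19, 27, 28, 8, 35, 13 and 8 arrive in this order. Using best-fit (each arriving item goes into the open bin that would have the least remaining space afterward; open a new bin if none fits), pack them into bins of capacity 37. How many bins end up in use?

7

  8 → bin 1 (new)  [load 8/37]
  26 → bin 1  [load 34/37]
  12 → bin 2 (new)  [load 12/37]
  24 → bin 2  [load 36/37]
  12 → bin 3 (new)  [load 12/37]
  22 → bin 3  [load 34/37]
  19 → bin 4 (new)  [load 19/37]
  27 → bin 5 (new)  [load 27/37]
  28 → bin 6 (new)  [load 28/37]
  8 → bin 6  [load 36/37]
  35 → bin 7 (new)  [load 35/37]
  13 → bin 4  [load 32/37]
  8 → bin 5  [load 35/37]
7 bins opened.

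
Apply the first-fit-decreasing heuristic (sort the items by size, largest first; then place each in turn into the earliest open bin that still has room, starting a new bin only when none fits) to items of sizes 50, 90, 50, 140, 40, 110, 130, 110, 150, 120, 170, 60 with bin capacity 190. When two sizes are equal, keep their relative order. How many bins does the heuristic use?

Sorted descending: 170, 150, 140, 130, 120, 110, 110, 90, 60, 50, 50, 40.
  170 → bin 1 (new)  [load 170/190]
  150 → bin 2 (new)  [load 150/190]
  140 → bin 3 (new)  [load 140/190]
  130 → bin 4 (new)  [load 130/190]
  120 → bin 5 (new)  [load 120/190]
  110 → bin 6 (new)  [load 110/190]
  110 → bin 7 (new)  [load 110/190]
  90 → bin 8 (new)  [load 90/190]
  60 → bin 4  [load 190/190]
  50 → bin 3  [load 190/190]
  50 → bin 5  [load 170/190]
  40 → bin 2  [load 190/190]
8 bins opened.

8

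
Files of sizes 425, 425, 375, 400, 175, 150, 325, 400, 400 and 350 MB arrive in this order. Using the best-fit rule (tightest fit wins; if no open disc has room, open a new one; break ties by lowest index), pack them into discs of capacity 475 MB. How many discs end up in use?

9

  425 → disc 1 (new)  [load 425/475]
  425 → disc 2 (new)  [load 425/475]
  375 → disc 3 (new)  [load 375/475]
  400 → disc 4 (new)  [load 400/475]
  175 → disc 5 (new)  [load 175/475]
  150 → disc 5  [load 325/475]
  325 → disc 6 (new)  [load 325/475]
  400 → disc 7 (new)  [load 400/475]
  400 → disc 8 (new)  [load 400/475]
  350 → disc 9 (new)  [load 350/475]
9 discs opened.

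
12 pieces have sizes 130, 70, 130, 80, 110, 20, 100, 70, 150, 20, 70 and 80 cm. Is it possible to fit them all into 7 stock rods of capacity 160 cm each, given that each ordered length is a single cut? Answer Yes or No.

Total = 1030 cm; ⌈1030/160⌉ = 7.
The bound of 7 does not rule out 7, but exhaustive search shows no assignment into 7 stock rods of capacity 160 cm exists — the minimum is 8.

No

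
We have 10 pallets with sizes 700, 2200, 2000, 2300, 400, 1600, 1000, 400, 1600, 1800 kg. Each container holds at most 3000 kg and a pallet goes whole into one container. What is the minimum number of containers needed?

6

Total = 2300 + 2200 + 2000 + 1800 + 1600 + 1600 + 1000 + 700 + 400 + 400 = 14000 kg.
Lower bound: ⌈14000/3000⌉ = 5 containers.
Also, 6 pallets each exceed 1500 kg, and no two of those can share a container, so at least 6 containers are needed.
A packing using 6 containers:
  container 1: 2300 + 700 = 3000
  container 2: 2200 + 400 + 400 = 3000
  container 3: 2000 + 1000 = 3000
  container 4: 1800 = 1800
  container 5: 1600 = 1600
  container 6: 1600 = 1600
This matches the lower bound, so 6 is optimal.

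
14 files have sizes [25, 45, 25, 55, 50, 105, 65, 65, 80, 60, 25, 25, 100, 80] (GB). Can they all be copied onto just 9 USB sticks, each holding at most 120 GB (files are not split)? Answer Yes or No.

Yes

A valid assignment using 8 USB sticks:
  USB stick 1: 105 = 105
  USB stick 2: 100 = 100
  USB stick 3: 80 + 25 = 105
  USB stick 4: 80 + 25 = 105
  USB stick 5: 65 + 55 = 120
  USB stick 6: 65 + 50 = 115
  USB stick 7: 60 + 45 = 105
  USB stick 8: 25 + 25 = 50
That uses only 8 ≤ 9, so 9 USB sticks are enough.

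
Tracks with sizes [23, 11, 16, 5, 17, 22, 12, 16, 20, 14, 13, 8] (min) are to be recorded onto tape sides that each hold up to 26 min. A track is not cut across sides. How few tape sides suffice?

Total = 23 + 22 + 20 + 17 + 16 + 16 + 14 + 13 + 12 + 11 + 8 + 5 = 177 min.
Lower bound: ⌈177/26⌉ = 7 tape sides.
A packing using 8 tape sides:
  side 1: 23 = 23
  side 2: 22 = 22
  side 3: 20 + 5 = 25
  side 4: 17 + 8 = 25
  side 5: 16 = 16
  side 6: 16 = 16
  side 7: 14 + 12 = 26
  side 8: 13 + 11 = 24
No arrangement into 7 tape sides stays within capacity, so 8 is optimal.

8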